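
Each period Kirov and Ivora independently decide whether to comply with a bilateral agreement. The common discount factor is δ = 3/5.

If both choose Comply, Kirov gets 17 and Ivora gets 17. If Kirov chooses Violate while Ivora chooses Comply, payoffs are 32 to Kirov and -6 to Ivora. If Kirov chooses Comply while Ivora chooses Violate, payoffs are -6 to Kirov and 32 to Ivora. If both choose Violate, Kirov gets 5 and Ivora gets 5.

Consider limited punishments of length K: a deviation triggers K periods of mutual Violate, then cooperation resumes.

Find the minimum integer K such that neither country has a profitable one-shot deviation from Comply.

No profitable deviation requires (17−5)(δ+…+δ^K) ≥ 32−17, i.e. δ+…+δ^K ≥ 5/4 ≈ 1.2500.
With δ = 3/5, the partial sums are K=1: 0.6000, K=2: 0.9600, K=3: 1.1760, K=4: 1.3056.
K = 4 is the first length at which the sum reaches 1.2500.

4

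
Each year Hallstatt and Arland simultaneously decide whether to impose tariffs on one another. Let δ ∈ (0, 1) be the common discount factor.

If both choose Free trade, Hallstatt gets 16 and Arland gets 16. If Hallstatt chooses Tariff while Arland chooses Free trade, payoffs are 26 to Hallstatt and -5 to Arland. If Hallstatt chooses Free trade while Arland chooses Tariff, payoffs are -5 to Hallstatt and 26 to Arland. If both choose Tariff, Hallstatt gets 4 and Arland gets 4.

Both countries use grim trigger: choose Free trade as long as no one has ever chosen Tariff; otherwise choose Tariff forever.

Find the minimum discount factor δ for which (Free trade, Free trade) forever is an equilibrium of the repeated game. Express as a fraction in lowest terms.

16/(1−δ) ≥ 26 + 4δ/(1−δ)
16 ≥ 26 − 22δ
δ ≥ 10/22 = 5/11.

5/11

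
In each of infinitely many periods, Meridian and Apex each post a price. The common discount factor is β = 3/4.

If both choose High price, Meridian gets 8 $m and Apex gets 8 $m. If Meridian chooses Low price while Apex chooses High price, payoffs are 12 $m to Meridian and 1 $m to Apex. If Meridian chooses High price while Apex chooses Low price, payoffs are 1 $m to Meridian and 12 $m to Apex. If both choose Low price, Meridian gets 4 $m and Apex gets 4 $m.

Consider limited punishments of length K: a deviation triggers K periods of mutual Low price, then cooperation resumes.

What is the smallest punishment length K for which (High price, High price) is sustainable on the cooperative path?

Need Σ_{k=1}^{K} β^k ≥ (12−8)/(8−4) = 1.0000 at β = 3/4.
At K = 1 the sum is 0.7500 < 1.0000; at K = 2 it is 1.3125 ≥ 1.0000.
So the minimum punishment length is K = 2.

2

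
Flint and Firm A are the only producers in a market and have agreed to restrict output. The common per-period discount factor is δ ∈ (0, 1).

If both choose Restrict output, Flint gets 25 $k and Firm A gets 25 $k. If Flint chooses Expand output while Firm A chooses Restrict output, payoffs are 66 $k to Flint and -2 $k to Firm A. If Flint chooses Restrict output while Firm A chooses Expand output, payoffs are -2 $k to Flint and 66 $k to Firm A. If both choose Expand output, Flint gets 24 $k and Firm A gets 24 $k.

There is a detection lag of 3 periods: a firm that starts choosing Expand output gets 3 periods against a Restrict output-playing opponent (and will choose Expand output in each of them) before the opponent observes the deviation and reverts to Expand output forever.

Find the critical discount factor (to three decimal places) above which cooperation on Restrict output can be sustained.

Deviating for the 3 undetected periods gains 66−25 = 41 per period over cooperation, then loses 25−24 = 1 per period forever once punishment starts.
Gain: 41(1 + δ + … + δ^2); loss: 1·δ^3/(1−δ).
No profitable deviation ⇔ 41(1−δ^3) ≤ 1·δ^3, i.e. δ^3 ≥ 41/(41+1) = 41/42.
Hence δ ≥ (41/42)^(1/3) ≈ 0.992.

0.992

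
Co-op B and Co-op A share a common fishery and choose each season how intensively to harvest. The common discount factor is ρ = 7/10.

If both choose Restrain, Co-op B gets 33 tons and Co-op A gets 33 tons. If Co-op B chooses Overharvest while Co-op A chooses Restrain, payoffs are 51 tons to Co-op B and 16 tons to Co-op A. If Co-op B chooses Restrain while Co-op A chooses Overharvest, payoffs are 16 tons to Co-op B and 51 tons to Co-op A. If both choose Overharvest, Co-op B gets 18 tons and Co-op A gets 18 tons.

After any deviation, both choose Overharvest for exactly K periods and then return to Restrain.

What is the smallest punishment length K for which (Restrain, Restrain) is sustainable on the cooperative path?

IC: ρ(1−ρ^K)/(1−ρ) ≥ (51−33)/(33−18) = 6/5.
With ρ = 7/10: need 1 − ρ^K ≥ 6/5·(1−7/10)/(7/10), i.e. ρ^K ≤ 0.4857.
Since (7/10)^2 = 0.4900 and (7/10)^3 = 0.3430, the smallest such K is 3.

3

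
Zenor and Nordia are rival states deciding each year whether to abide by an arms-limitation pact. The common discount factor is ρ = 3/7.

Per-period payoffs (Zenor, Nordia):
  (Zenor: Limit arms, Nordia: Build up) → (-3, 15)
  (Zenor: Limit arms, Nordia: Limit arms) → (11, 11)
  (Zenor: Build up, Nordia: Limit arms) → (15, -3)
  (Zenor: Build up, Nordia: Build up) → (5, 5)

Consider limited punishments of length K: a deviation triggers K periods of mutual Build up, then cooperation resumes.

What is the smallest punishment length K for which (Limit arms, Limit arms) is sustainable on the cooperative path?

3

No profitable deviation requires (11−5)(ρ+…+ρ^K) ≥ 15−11, i.e. ρ+…+ρ^K ≥ 2/3 ≈ 0.6667.
With ρ = 3/7, the partial sums are K=1: 0.4286, K=2: 0.6122, K=3: 0.6910.
K = 3 is the first length at which the sum reaches 0.6667.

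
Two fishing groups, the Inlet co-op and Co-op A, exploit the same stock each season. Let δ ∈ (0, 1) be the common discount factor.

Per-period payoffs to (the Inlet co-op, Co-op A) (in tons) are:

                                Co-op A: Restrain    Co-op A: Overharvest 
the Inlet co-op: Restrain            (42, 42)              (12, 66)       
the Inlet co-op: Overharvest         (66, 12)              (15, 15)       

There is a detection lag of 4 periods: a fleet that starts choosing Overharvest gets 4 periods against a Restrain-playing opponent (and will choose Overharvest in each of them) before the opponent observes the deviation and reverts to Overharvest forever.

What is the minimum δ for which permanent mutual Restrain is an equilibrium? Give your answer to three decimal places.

Deviating for the 4 undetected periods gains 66−42 = 24 per period over cooperation, then loses 42−15 = 27 per period forever once punishment starts.
Gain: 24(1 + δ + … + δ^3); loss: 27·δ^4/(1−δ).
No profitable deviation ⇔ 24(1−δ^4) ≤ 27·δ^4, i.e. δ^4 ≥ 24/(24+27) = 8/17.
Hence δ ≥ (8/17)^(1/4) ≈ 0.828.

0.828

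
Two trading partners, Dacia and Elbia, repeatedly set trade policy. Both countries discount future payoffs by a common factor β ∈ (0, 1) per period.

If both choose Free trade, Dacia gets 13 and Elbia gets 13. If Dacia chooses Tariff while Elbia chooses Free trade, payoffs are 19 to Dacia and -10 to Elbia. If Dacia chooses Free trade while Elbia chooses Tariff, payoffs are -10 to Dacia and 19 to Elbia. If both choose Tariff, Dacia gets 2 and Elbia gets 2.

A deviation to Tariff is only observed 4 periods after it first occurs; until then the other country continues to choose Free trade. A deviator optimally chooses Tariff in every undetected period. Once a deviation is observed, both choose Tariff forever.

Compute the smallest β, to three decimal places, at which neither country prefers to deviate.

0.771

Deviating for the 4 undetected periods gains 19−13 = 6 per period over cooperation, then loses 13−2 = 11 per period forever once punishment starts.
Gain: 6(1 + β + … + β^3); loss: 11·β^4/(1−β).
No profitable deviation ⇔ 6(1−β^4) ≤ 11·β^4, i.e. β^4 ≥ 6/(6+11) = 6/17.
Hence β ≥ (6/17)^(1/4) ≈ 0.771.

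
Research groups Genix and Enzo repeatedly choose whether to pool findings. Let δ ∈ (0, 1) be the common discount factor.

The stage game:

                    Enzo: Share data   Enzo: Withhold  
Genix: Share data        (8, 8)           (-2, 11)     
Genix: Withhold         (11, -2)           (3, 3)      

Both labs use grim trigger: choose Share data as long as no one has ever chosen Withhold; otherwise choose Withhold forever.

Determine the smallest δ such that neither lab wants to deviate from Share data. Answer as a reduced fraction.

One-period gain from deviating is 11 − 8 = 3. The loss is 8 − 3 = 5 in every subsequent period, with present value 5·δ/(1−δ).
Deviation is unprofitable when 5·δ/(1−δ) ≥ 3, i.e. δ/(1−δ) ≥ 3/5.
Equivalently δ ≥ 3/(3+5) = 3/8.

3/8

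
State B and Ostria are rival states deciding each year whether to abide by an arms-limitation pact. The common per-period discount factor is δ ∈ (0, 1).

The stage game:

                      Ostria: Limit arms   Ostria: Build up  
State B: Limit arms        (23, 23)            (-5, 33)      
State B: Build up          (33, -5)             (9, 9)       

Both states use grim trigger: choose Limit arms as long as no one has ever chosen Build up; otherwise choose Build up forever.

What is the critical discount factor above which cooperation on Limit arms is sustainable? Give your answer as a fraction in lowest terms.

5/12

Under grim trigger the critical discount factor is (T−C)/(T−P) with T = 33, C = 23, P = 9.
δ* = (33−23)/(33−9) = 10/24 = 5/12.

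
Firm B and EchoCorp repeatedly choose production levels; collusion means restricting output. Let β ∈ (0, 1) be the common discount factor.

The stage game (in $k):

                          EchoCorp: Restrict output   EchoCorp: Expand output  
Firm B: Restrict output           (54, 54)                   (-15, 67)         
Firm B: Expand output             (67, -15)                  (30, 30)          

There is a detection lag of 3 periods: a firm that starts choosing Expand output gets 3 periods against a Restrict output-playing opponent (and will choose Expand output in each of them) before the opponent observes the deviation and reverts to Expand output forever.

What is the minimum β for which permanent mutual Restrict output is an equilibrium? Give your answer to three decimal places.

A deviator earns 67 for 3 periods, then 30 forever; cooperating earns 54 forever. Multiplying the IC by (1−β):
54 ≥ 67(1−β^3) + 30β^3, so 37·β^3 ≥ 13 and β^3 ≥ 13/37.
β ≥ (13/37)^(1/3) ≈ 0.706.

0.706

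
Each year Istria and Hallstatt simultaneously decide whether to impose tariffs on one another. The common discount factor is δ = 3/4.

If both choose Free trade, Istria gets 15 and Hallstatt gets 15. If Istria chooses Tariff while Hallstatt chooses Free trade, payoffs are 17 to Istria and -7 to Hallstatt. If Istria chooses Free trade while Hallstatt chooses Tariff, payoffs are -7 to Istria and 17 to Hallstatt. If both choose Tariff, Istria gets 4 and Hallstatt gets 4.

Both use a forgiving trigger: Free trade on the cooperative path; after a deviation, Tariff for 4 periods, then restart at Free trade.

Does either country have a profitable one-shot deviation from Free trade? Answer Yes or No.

A one-shot deviation gives 17 now, then 4 for 4 periods, then back to 15.
Gain from deviating: (17−15) today; loss: (15−4) in each of the next 4 periods.
No-deviation condition: (15−4)(δ+…+δ^4) ≥ 17−15, i.e. δ+…+δ^4 ≥ 2/11.
At δ = 3/4: δ+…+δ^4 = 2.0508 ≥ 0.1818.
So cooperation is sustainable.

No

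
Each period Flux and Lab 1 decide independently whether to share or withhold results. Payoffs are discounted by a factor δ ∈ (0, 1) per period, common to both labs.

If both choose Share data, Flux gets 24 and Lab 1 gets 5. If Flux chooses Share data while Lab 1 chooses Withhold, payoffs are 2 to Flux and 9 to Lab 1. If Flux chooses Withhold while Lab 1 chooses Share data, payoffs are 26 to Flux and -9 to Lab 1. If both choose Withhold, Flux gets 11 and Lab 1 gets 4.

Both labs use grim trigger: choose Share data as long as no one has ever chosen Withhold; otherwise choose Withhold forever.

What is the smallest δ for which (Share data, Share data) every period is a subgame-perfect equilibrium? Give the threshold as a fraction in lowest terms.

4/5

Flux's threshold: (26−24)/(26−11) = 2/15.
Lab 1's threshold: (9−5)/(9−4) = 4/5.
2/15 < 4/5, so Lab 1 binds and δ* = 4/5.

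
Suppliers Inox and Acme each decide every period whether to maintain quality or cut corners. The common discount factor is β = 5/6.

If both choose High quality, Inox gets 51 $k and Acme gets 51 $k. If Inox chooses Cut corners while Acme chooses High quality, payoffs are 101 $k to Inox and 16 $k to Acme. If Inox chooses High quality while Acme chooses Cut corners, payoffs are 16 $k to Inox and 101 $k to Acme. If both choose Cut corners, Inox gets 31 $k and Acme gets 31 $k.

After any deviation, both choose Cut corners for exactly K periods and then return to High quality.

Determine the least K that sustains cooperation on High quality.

4

IC: β(1−β^K)/(1−β) ≥ (101−51)/(51−31) = 5/2.
With β = 5/6: need 1 − β^K ≥ 5/2·(1−5/6)/(5/6), i.e. β^K ≤ 0.5000.
Since (5/6)^3 = 0.5787 and (5/6)^4 = 0.4823, the smallest such K is 4.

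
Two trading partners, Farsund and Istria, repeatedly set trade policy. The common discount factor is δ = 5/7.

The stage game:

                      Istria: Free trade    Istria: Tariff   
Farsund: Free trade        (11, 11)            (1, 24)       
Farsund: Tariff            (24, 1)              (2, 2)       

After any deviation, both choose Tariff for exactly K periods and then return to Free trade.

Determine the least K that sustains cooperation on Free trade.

No profitable deviation requires (11−2)(δ+…+δ^K) ≥ 24−11, i.e. δ+…+δ^K ≥ 13/9 ≈ 1.4444.
With δ = 5/7, the partial sums are K=1: 0.7143, K=2: 1.2245, K=3: 1.5889.
K = 3 is the first length at which the sum reaches 1.4444.

3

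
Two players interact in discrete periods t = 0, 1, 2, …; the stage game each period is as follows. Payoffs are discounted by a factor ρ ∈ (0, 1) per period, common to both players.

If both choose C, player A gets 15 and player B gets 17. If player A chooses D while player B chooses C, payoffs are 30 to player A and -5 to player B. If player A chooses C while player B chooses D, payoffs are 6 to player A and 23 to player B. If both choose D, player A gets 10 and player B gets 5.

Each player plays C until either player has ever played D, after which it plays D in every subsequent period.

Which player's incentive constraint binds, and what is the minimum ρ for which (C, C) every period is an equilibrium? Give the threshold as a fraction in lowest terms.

player A: cooperation gives 15 each period; deviation gives 30 once then 10 forever.
  15/(1−ρ) ≥ 30 + 10ρ/(1−ρ) ⇒ ρ ≥ 15/20 = 3/4.
player B: cooperation gives 17 each period; deviation gives 23 once then 5 forever.
  ρ ≥ 6/18 = 1/3.
Both must hold, so the binding constraint is player A's: ρ ≥ 3/4.

player A; ρ ≥ 3/4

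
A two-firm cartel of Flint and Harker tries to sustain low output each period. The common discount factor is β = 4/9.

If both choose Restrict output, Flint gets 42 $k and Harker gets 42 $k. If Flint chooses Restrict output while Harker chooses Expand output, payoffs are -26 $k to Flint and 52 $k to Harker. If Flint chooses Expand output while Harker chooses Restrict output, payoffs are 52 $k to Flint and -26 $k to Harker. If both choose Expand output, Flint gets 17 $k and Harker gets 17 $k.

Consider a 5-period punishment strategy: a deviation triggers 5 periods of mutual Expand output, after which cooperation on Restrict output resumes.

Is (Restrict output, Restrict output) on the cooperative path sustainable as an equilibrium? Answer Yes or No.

Comparing payoff streams over the 6 periods until play realigns: cooperate → 42(1+β+…+β^5); deviate → 52 + 17(β+…+β^5).
Cooperation is sustained iff (42−17)(β+…+β^5) ≥ 52−42.
β+…+β^5 = 4/9·(1−(4/9)^5)/(1−4/9) = 0.7861, and (52−42)/(42−17) = 0.4000.
0.7861 ≥ 0.4000, so cooperation is sustainable.

Yes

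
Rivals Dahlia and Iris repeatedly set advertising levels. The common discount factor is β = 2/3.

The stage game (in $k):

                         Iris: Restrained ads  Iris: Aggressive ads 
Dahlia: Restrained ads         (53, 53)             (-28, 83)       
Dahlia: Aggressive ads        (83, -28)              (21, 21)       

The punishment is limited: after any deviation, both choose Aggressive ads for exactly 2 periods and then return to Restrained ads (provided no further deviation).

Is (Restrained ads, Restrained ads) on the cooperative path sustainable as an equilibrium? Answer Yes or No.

IC: β+…+β^2 ≥ (83−53)/(53−21) = 15/16.
At β = 2/3: partial sum = 1.1111 ≥ 0.9375. Cooperation sustainable.

Yes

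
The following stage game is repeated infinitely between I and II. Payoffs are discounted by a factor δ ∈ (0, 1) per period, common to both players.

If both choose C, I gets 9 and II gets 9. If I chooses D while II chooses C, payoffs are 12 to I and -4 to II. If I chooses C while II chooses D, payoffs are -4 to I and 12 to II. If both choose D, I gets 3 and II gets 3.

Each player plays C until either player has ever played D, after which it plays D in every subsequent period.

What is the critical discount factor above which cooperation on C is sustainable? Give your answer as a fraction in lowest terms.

1/3

9/(1−δ) ≥ 12 + 3δ/(1−δ)
9 ≥ 12 − 9δ
δ ≥ 3/9 = 1/3.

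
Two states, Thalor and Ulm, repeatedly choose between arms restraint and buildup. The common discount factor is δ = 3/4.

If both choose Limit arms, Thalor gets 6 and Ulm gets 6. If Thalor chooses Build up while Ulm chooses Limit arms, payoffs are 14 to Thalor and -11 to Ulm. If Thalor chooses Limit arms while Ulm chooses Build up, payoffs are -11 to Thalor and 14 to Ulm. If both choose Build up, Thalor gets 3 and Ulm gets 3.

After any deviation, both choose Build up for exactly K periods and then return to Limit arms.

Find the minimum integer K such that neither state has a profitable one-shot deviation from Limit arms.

8

Need Σ_{k=1}^{K} δ^k ≥ (14−6)/(6−3) = 2.6667 at δ = 3/4.
At K = 7 the sum is 2.5995 < 2.6667; at K = 8 it is 2.6997 ≥ 2.6667.
So the minimum punishment length is K = 8.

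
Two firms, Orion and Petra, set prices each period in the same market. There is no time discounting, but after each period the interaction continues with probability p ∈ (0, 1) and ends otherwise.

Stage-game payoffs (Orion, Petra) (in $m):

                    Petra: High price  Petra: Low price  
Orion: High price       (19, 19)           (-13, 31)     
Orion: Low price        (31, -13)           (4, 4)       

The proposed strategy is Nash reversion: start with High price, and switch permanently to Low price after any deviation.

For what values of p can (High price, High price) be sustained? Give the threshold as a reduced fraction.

4/9

With no time discounting, the continuation probability p plays the role of the discount factor.
Grim-trigger IC: 19/(1−p) ≥ 31 + 4p/(1−p) ⇒ p ≥ (31−19)/(31−4) = 4/9.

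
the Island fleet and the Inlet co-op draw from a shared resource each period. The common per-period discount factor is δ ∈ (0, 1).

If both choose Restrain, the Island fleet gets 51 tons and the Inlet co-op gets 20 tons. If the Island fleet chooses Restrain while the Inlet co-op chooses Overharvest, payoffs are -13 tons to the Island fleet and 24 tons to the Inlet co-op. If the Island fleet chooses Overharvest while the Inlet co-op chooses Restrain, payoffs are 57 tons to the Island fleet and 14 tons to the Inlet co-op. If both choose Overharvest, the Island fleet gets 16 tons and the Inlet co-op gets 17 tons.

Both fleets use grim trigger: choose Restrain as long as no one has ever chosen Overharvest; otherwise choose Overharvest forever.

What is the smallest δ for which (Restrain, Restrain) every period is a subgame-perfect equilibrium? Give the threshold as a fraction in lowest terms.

the Island fleet: cooperation gives 51 each period; deviation gives 57 once then 16 forever.
  51/(1−δ) ≥ 57 + 16δ/(1−δ) ⇒ δ ≥ 6/41.
the Inlet co-op: cooperation gives 20 each period; deviation gives 24 once then 17 forever.
  δ ≥ 4/7.
Both must hold, so the binding constraint is the Inlet co-op's: δ ≥ 4/7.

4/7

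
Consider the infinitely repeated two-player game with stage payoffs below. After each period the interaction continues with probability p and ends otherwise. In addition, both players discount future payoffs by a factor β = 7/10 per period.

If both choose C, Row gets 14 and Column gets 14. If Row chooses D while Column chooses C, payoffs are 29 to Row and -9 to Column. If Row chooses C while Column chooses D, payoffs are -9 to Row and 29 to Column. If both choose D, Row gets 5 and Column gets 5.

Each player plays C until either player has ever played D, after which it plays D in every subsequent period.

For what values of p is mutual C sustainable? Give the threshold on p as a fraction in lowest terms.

25/28

Expected continuation weight on next period's payoff is β·p = 7/10·p, which plays the role of the discount factor.
Cooperation requires 7/10·p ≥ (29−14)/(29−5) = 5/8, hence p ≥ 25/28.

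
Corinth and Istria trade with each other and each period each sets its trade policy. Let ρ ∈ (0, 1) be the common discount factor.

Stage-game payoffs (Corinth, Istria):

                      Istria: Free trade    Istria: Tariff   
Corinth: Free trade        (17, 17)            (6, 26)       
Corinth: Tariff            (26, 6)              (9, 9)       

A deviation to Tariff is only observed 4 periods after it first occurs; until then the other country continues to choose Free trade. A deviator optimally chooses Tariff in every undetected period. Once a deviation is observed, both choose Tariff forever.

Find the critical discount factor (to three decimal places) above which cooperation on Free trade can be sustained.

The best deviation is to choose Tariff for all 4 undetected periods, earning 26 each, then 9 forever once detected.
Deviation value: 26(1−ρ^4)/(1−ρ) + 9ρ^4/(1−ρ); cooperation value: 17/(1−ρ).
IC: 17 ≥ 26(1−ρ^4) + 9ρ^4 = 26 − 17ρ^4.
So ρ^4 ≥ 9/17, giving ρ ≥ (9/17)^(1/4) ≈ 0.853.

0.853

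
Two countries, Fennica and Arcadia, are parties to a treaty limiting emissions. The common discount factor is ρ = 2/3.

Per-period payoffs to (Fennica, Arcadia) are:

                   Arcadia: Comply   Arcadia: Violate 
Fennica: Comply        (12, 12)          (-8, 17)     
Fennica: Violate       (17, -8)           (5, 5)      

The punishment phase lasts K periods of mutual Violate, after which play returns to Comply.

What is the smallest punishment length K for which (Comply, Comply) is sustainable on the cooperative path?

Need Σ_{k=1}^{K} ρ^k ≥ (17−12)/(12−5) = 0.7143 at ρ = 2/3.
At K = 1 the sum is 0.6667 < 0.7143; at K = 2 it is 1.1111 ≥ 0.7143.
So the minimum punishment length is K = 2.

2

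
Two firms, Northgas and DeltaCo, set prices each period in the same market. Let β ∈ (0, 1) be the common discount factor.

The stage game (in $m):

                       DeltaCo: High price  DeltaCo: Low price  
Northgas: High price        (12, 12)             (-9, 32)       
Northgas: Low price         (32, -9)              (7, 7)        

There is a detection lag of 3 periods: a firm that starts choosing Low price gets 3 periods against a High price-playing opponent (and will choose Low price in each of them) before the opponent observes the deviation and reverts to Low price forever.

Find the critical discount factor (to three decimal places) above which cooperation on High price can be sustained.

0.928

The best deviation is to choose Low price for all 3 undetected periods, earning 32 each, then 7 forever once detected.
Deviation value: 32(1−β^3)/(1−β) + 7β^3/(1−β); cooperation value: 12/(1−β).
IC: 12 ≥ 32(1−β^3) + 7β^3 = 32 − 25β^3.
So β^3 ≥ 20/25 = 4/5, giving β ≥ (4/5)^(1/3) ≈ 0.928.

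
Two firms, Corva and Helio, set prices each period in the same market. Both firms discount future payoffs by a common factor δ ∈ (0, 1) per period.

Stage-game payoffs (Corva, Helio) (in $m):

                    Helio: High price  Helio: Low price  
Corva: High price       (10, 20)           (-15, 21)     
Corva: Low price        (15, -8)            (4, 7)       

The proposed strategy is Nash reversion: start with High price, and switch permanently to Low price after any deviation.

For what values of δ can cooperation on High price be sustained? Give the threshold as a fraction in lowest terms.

5/11

Corva: cooperation gives 10 each period; deviation gives 15 once then 4 forever.
  10/(1−δ) ≥ 15 + 4δ/(1−δ) ⇒ δ ≥ 5/11.
Helio: cooperation gives 20 each period; deviation gives 21 once then 7 forever.
  δ ≥ 1/14.
Both must hold, so the binding constraint is Corva's: δ ≥ 5/11.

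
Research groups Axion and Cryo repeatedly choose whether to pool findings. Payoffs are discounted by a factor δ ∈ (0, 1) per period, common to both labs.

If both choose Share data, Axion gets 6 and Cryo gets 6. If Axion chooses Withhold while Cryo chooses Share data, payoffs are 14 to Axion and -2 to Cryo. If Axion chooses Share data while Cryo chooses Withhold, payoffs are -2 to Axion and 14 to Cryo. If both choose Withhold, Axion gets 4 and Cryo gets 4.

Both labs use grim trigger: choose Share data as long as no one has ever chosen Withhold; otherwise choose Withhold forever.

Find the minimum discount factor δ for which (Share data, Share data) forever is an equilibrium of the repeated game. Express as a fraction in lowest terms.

4/5

One-period gain from deviating is 14 − 6 = 8. The loss is 6 − 4 = 2 in every subsequent period, with present value 2·δ/(1−δ).
Deviation is unprofitable when 2·δ/(1−δ) ≥ 8, i.e. δ/(1−δ) ≥ 4.
Equivalently δ ≥ 8/(8+2) = 4/5.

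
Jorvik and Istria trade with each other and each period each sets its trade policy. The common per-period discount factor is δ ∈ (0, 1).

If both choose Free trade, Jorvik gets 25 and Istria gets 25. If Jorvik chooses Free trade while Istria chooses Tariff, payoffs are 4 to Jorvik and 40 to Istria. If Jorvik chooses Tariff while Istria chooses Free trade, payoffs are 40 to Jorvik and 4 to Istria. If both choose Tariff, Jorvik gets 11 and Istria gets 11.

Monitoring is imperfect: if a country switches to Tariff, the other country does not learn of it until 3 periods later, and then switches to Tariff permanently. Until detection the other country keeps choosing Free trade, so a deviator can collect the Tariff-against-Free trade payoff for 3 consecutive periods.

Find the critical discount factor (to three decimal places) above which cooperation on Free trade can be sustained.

A deviator earns 40 for 3 periods, then 11 forever; cooperating earns 25 forever. Multiplying the IC by (1−δ):
25 ≥ 40(1−δ^3) + 11δ^3, so 29·δ^3 ≥ 15 and δ^3 ≥ 15/29.
δ ≥ (15/29)^(1/3) ≈ 0.803.

0.803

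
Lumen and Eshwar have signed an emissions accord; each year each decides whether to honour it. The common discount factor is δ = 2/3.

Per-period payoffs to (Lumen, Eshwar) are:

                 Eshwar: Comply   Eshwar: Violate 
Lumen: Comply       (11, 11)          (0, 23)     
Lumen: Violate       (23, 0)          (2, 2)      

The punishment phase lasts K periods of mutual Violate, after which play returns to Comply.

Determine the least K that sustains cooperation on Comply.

3

IC: δ(1−δ^K)/(1−δ) ≥ (23−11)/(11−2) = 4/3.
With δ = 2/3: need 1 − δ^K ≥ 4/3·(1−2/3)/(2/3), i.e. δ^K ≤ 0.3333.
Since (2/3)^2 = 0.4444 and (2/3)^3 = 0.2963, the smallest such K is 3.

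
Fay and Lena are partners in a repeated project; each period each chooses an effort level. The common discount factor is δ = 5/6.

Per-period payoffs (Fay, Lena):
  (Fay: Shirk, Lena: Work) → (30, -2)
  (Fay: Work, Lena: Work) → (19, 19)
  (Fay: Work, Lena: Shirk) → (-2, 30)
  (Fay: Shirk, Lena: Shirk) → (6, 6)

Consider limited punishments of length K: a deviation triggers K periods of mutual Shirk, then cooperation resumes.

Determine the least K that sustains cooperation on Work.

2

No profitable deviation requires (19−6)(δ+…+δ^K) ≥ 30−19, i.e. δ+…+δ^K ≥ 11/13 ≈ 0.8462.
With δ = 5/6, the partial sums are K=1: 0.8333, K=2: 1.5278.
K = 2 is the first length at which the sum reaches 0.8462.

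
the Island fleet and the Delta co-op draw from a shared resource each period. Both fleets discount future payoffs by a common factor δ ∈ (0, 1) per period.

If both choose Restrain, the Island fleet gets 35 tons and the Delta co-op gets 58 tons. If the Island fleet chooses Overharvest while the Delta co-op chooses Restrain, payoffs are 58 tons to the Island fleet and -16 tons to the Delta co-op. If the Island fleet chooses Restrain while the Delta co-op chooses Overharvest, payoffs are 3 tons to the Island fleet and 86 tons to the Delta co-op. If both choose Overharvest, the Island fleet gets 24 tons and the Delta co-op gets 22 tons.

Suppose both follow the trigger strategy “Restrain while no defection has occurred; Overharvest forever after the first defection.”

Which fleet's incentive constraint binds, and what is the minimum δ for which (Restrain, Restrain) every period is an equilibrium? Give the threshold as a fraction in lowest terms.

the Island fleet's threshold: (58−35)/(58−24) = 23/34.
the Delta co-op's threshold: (86−58)/(86−22) = 7/16.
23/34 > 7/16, so the Island fleet binds and δ* = 23/34.

the Island fleet; δ ≥ 23/34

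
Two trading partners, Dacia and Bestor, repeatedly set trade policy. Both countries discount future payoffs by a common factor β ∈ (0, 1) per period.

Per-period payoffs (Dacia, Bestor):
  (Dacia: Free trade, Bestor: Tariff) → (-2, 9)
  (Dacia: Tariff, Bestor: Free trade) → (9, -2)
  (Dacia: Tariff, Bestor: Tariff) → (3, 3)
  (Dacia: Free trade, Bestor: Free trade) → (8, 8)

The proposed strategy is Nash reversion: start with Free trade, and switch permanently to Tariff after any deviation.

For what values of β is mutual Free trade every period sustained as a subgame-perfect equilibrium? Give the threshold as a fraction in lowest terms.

1/6

One-period gain from deviating is 9 − 8 = 1. The loss is 8 − 3 = 5 in every subsequent period, with present value 5·β/(1−β).
Deviation is unprofitable when 5·β/(1−β) ≥ 1, i.e. β/(1−β) ≥ 1/5.
Equivalently β ≥ 1/(1+5) = 1/6.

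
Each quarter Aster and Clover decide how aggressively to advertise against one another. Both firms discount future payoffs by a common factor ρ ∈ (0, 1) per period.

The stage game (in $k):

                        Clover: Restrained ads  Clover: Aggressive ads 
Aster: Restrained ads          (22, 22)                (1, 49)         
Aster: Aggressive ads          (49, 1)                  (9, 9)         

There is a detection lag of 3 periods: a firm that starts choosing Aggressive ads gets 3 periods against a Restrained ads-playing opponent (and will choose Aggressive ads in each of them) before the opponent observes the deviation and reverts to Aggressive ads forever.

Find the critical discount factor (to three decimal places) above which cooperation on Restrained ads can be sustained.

The best deviation is to choose Aggressive ads for all 3 undetected periods, earning 49 each, then 9 forever once detected.
Deviation value: 49(1−ρ^3)/(1−ρ) + 9ρ^3/(1−ρ); cooperation value: 22/(1−ρ).
IC: 22 ≥ 49(1−ρ^3) + 9ρ^3 = 49 − 40ρ^3.
So ρ^3 ≥ 27/40, giving ρ ≥ (27/40)^(1/3) ≈ 0.877.

0.877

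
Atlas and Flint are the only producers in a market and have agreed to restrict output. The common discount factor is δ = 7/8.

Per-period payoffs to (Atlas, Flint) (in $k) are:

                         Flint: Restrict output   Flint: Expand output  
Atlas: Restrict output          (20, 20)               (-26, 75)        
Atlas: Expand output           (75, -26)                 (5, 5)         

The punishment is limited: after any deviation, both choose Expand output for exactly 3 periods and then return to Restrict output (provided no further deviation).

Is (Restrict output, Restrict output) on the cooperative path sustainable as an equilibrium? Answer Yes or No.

A one-shot deviation gives 75 now, then 5 for 3 periods, then back to 20.
Gain from deviating: (75−20) today; loss: (20−5) in each of the next 3 periods.
No-deviation condition: (20−5)(δ+…+δ^3) ≥ 75−20, i.e. δ+…+δ^3 ≥ 11/3.
At δ = 7/8: δ+…+δ^3 = 2.3105 < 3.6667.
So cooperation is not sustainable.

No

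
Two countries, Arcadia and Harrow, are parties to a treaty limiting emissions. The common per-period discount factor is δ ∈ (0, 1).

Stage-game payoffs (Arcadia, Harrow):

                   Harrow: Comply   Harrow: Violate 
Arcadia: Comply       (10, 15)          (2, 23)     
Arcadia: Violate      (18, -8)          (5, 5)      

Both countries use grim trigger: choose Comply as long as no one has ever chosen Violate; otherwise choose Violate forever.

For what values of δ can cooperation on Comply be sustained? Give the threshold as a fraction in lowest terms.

8/13

Arcadia's threshold: (18−10)/(18−5) = 8/13.
Harrow's threshold: (23−15)/(23−5) = 4/9.
8/13 > 4/9, so Arcadia binds and δ* = 8/13.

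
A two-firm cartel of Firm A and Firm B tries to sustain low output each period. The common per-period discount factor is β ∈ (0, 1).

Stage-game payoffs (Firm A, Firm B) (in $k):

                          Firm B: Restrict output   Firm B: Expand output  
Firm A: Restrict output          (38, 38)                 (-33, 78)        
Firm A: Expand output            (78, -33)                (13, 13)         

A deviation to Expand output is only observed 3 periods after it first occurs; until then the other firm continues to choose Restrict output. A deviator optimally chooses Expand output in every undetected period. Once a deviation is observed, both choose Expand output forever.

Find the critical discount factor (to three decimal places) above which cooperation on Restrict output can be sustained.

The best deviation is to choose Expand output for all 3 undetected periods, earning 78 each, then 13 forever once detected.
Deviation value: 78(1−β^3)/(1−β) + 13β^3/(1−β); cooperation value: 38/(1−β).
IC: 38 ≥ 78(1−β^3) + 13β^3 = 78 − 65β^3.
So β^3 ≥ 40/65 = 8/13, giving β ≥ (8/13)^(1/3) ≈ 0.851.

0.851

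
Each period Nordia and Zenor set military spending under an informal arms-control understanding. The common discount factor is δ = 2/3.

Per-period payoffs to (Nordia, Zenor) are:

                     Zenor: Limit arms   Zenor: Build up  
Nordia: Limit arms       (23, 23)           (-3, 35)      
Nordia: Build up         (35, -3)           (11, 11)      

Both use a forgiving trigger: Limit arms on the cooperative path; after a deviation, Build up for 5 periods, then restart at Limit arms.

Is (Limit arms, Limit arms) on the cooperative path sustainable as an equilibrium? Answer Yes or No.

IC: δ+…+δ^5 ≥ (35−23)/(23−11) = 1.
At δ = 2/3: partial sum = 1.7366 ≥ 1.0000. Cooperation sustainable.

Yes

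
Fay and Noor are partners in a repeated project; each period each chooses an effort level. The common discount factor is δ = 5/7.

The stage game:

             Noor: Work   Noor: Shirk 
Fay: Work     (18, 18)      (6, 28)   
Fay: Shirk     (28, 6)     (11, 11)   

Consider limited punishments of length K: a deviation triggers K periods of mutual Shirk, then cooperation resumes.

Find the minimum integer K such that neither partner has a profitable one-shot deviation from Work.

3

No profitable deviation requires (18−11)(δ+…+δ^K) ≥ 28−18, i.e. δ+…+δ^K ≥ 10/7 ≈ 1.4286.
With δ = 5/7, the partial sums are K=1: 0.7143, K=2: 1.2245, K=3: 1.5889.
K = 3 is the first length at which the sum reaches 1.4286.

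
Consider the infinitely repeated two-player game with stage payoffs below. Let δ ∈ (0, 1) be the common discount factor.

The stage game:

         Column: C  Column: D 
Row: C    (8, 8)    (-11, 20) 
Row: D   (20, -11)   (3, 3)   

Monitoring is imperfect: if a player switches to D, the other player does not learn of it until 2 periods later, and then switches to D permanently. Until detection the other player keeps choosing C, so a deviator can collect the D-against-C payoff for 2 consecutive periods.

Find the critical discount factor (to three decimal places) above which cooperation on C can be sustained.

0.840

A deviator earns 20 for 2 periods, then 3 forever; cooperating earns 8 forever. Multiplying the IC by (1−δ):
8 ≥ 20(1−δ^2) + 3δ^2, so 17·δ^2 ≥ 12 and δ^2 ≥ 12/17.
δ ≥ (12/17)^(1/2) ≈ 0.840.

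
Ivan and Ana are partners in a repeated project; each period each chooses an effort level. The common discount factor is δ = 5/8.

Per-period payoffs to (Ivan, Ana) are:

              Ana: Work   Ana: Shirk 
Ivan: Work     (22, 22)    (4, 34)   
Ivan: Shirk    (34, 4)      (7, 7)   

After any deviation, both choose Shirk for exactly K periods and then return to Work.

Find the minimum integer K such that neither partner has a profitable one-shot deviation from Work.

2

No profitable deviation requires (22−7)(δ+…+δ^K) ≥ 34−22, i.e. δ+…+δ^K ≥ 4/5 ≈ 0.8000.
With δ = 5/8, the partial sums are K=1: 0.6250, K=2: 1.0156.
K = 2 is the first length at which the sum reaches 0.8000.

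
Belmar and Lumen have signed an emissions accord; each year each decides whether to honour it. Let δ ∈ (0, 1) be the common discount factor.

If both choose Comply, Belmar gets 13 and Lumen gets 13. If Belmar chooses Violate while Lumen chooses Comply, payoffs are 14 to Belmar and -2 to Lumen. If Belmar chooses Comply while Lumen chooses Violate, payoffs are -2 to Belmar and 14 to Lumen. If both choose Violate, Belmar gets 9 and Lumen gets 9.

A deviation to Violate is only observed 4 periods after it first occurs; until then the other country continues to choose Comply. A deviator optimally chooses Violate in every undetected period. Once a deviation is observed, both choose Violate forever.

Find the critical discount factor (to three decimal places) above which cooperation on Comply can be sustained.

0.669

Deviating for the 4 undetected periods gains 14−13 = 1 per period over cooperation, then loses 13−9 = 4 per period forever once punishment starts.
Gain: 1(1 + δ + … + δ^3); loss: 4·δ^4/(1−δ).
No profitable deviation ⇔ 1(1−δ^4) ≤ 4·δ^4, i.e. δ^4 ≥ 1/(1+4) = 1/5.
Hence δ ≥ (1/5)^(1/4) ≈ 0.669.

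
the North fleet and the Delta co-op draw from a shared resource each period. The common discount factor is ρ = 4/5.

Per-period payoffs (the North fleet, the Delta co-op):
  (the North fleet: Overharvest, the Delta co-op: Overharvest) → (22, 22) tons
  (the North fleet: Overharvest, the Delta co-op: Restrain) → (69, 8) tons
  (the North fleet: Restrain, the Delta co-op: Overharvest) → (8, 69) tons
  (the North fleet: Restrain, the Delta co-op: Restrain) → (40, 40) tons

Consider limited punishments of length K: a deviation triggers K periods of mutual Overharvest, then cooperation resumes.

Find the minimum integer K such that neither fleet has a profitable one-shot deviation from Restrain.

3

Need Σ_{k=1}^{K} ρ^k ≥ (69−40)/(40−22) = 1.6111 at ρ = 4/5.
At K = 2 the sum is 1.4400 < 1.6111; at K = 3 it is 1.9520 ≥ 1.6111.
So the minimum punishment length is K = 3.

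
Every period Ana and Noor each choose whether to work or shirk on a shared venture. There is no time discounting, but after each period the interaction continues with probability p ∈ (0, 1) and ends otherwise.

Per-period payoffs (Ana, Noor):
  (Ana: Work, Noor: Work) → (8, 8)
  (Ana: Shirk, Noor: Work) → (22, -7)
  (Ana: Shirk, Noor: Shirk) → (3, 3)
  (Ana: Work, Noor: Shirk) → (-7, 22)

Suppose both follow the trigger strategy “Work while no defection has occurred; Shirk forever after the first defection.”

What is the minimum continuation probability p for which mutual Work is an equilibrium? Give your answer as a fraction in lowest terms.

14/19

With no time discounting, the continuation probability p plays the role of the discount factor.
Grim-trigger IC: 8/(1−p) ≥ 22 + 3p/(1−p) ⇒ p ≥ (22−8)/(22−3) = 14/19.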